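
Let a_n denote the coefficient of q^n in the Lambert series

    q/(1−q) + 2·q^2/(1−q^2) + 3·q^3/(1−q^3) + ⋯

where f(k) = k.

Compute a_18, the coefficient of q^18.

a_18 = 39

[q^18] f(1)=1,f(2)=2,f(3)=3,f(6)=6,f(9)=9,f(18)=18 ⇒ 39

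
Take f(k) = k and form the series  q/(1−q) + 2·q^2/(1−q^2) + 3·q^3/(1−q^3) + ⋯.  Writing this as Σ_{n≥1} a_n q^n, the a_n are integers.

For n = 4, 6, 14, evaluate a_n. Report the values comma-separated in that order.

7, 12, 24

d|4:{4,2,1}  Σf=4+2+1=7
n=6: 6·1 3·2 2·3 1·6  f→[6+3+2+1]=12
n=14: 1·14 2·7 7·2 14·1  f→[1+2+7+14]=24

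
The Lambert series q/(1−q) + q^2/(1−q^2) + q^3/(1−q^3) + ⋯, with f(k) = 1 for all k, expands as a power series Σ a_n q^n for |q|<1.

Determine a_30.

[q^30] f(30)=1,f(15)=1,f(10)=1,f(6)=1,f(5)=1,f(3)=1,f(2)=1,f(1)=1 ⇒ 8

a_30 = 8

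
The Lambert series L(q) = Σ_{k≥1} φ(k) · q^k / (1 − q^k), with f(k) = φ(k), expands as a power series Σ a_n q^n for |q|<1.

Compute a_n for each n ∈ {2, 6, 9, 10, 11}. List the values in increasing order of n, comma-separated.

q^2  k|2↦φ(k): 2:1 1:1  a_2=2
q^6  k|6↦φ(k): 1:1 2:1 3:2 6:2  a_6=6
q^9  k|9↦φ(k): 1:1 3:2 9:6  a_9=9
[q^10] φ(10)=4,φ(5)=4,φ(2)=1,φ(1)=1 ⇒ 10
d|11:{11,1}  Σφ=10+1=11

2, 6, 9, 10, 11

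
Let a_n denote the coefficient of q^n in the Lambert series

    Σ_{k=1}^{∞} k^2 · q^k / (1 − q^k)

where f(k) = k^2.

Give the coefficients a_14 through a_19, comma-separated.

n=14: 14·1 7·2 2·7 1·14  f→[196+49+4+1]=250
n=15: 1·15 3·5 5·3 15·1  f→[1+9+25+225]=260
[q^16] f(1)=1,f(2)=4,f(4)=16,f(8)=64,f(16)=256 ⇒ 341
[q^17] f(1)=1,f(17)=289 ⇒ 290
d|18:{18,9,6,3,2,1}  Σf=324+81+36+9+4+1=455
n=19: 19·1 1·19  f→[361+1]=362

250, 260, 341, 290, 455, 362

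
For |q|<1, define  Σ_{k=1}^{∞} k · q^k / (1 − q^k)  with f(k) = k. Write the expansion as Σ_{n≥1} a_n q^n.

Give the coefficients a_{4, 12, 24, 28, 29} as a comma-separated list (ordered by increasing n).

d|4:{4,2,1}  Σf=4+2+1=7
d|12:{12,6,4,3,2,1}  Σf=12+6+4+3+2+1=28
q^24  k|24↦f(k): 1:1 2:2 3:3 4:4 6:6 8:8 12:12 24:24  a_24=60
d|28:{28,14,7,4,2,1}  Σf=28+14+7+4+2+1=56
q^29  k|29↦f(k): 29:29 1:1  a_29=30

7, 28, 60, 56, 30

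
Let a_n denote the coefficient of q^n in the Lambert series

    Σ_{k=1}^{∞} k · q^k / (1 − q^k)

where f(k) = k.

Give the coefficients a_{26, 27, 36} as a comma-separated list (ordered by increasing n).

[q^26] f(26)=26,f(13)=13,f(2)=2,f(1)=1 ⇒ 42
[q^27] f(27)=27,f(9)=9,f(3)=3,f(1)=1 ⇒ 40
q^36  k|36↦f(k): 1:1 2:2 3:3 4:4 6:6 9:9 12:12 18:18 36:36  a_36=91

42, 40, 91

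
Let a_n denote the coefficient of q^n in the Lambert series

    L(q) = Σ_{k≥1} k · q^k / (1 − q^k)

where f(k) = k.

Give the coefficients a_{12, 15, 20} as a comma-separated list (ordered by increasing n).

[q^12] f(12)=12,f(6)=6,f(4)=4,f(3)=3,f(2)=2,f(1)=1 ⇒ 28
[q^15] f(1)=1,f(3)=3,f(5)=5,f(15)=15 ⇒ 24
d|20:{20,10,5,4,2,1}  Σf=20+10+5+4+2+1=42

28, 24, 42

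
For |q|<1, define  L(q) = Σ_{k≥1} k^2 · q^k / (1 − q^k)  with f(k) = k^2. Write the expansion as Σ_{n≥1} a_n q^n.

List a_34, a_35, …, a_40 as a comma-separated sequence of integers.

1450, 1300, 1911, 1370, 1810, 1700, 2210

n=34: 1·34 2·17 17·2 34·1  f→[1+4+289+1156]=1450
[q^35] f(35)=1225,f(7)=49,f(5)=25,f(1)=1 ⇒ 1300
q^36  k|36↦f(k): 36:1296 18:324 12:144 9:81 6:36 4:16 3:9 2:4 1:1  a_36=1911
d|37:{1,37}  Σf=1+1369=1370
n=38: 38·1 19·2 2·19 1·38  f→[1444+361+4+1]=1810
n=39: 39·1 13·3 3·13 1·39  f→[1521+169+9+1]=1700
d|40:{40,20,10,8,5,4,2,1}  Σf=1600+400+100+64+25+16+4+1=2210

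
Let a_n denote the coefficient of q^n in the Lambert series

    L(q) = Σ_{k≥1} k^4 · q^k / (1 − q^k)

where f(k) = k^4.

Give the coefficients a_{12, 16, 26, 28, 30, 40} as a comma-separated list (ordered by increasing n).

q^12  k|12↦f(k): 1:1 2:16 3:81 4:256 6:1296 12:20736  a_12=22386
q^16  k|16↦f(k): 1:1 2:16 4:256 8:4096 16:65536  a_16=69905
d|26:{1,2,13,26}  Σf=1+16+28561+456976=485554
[q^28] f(28)=614656,f(14)=38416,f(7)=2401,f(4)=256,f(2)=16,f(1)=1 ⇒ 655746
n=30: 1·30 2·15 3·10 5·6 6·5 10·3 15·2 30·1  f→[1+16+81+625+1296+10000+50625+810000]=872644
[q^40] f(40)=2560000,f(20)=160000,f(10)=10000,f(8)=4096,f(5)=625,f(4)=256,f(2)=16,f(1)=1 ⇒ 2734994

22386, 69905, 485554, 655746, 872644, 2734994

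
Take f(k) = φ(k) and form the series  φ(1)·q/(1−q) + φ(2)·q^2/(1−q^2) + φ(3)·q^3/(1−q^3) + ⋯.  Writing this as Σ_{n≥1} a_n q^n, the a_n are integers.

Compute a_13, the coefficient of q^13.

[q^13] φ(1)=1,φ(13)=12 ⇒ 13

a_13 = 13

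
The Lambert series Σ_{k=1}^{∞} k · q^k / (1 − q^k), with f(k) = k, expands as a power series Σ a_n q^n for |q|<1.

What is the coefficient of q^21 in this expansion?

a_21 = 32

d|21:{1,3,7,21}  Σf=1+3+7+21=32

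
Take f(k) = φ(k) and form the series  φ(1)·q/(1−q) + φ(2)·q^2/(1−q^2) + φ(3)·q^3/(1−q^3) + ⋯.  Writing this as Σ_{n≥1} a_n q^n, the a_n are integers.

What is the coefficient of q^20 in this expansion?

q^20  k|20↦φ(k): 20:8 10:4 5:4 4:2 2:1 1:1  a_20=20

a_20 = 20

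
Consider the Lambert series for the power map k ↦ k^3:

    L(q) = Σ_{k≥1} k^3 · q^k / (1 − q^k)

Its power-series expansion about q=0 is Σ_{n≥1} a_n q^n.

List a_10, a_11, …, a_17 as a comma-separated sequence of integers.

1134, 1332, 2044, 2198, 3096, 3528, 4681, 4914

[q^10] f(1)=1,f(2)=8,f(5)=125,f(10)=1000 ⇒ 1134
[q^11] f(11)=1331,f(1)=1 ⇒ 1332
n=12: 1·12 2·6 3·4 4·3 6·2 12·1  f→[1+8+27+64+216+1728]=2044
n=13: 1·13 13·1  f→[1+2197]=2198
d|14:{14,7,2,1}  Σf=2744+343+8+1=3096
d|15:{1,3,5,15}  Σf=1+27+125+3375=3528
n=16: 1·16 2·8 4·4 8·2 16·1  f→[1+8+64+512+4096]=4681
q^17  k|17↦f(k): 17:4913 1:1  a_17=4914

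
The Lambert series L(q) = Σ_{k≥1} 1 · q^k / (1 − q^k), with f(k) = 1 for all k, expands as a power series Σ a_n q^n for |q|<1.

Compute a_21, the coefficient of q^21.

a_21 = 4

[q^21] f(21)=1,f(7)=1,f(3)=1,f(1)=1 ⇒ 4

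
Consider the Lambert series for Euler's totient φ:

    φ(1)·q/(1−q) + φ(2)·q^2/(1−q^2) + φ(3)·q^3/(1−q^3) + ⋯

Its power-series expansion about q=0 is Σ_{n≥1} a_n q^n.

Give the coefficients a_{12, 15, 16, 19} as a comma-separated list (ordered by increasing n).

q^12  k|12↦φ(k): 12:4 6:2 4:2 3:2 2:1 1:1  a_12=12
q^15  k|15↦φ(k): 15:8 5:4 3:2 1:1  a_15=15
q^16  k|16↦φ(k): 16:8 8:4 4:2 2:1 1:1  a_16=16
[q^19] φ(19)=18,φ(1)=1 ⇒ 19

12, 15, 16, 19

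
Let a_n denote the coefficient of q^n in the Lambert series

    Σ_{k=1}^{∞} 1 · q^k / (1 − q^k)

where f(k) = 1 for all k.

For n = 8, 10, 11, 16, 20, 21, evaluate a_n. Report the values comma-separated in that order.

4, 4, 2, 5, 6, 4

q^8  k|8↦f(k): 1:1 2:1 4:1 8:1  a_8=4
n=10: 1·10 2·5 5·2 10·1  f→[1+1+1+1]=4
[q^11] f(1)=1,f(11)=1 ⇒ 2
[q^16] f(1)=1,f(2)=1,f(4)=1,f(8)=1,f(16)=1 ⇒ 5
n=20: 1·20 2·10 4·5 5·4 10·2 20·1  f→[1+1+1+1+1+1]=6
q^21  k|21↦f(k): 1:1 3:1 7:1 21:1  a_21=4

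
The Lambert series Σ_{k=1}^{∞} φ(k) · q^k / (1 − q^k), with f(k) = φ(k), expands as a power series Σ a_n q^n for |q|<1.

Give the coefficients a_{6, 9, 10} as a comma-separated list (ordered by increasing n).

n=6: 6·1 3·2 2·3 1·6  φ→[2+2+1+1]=6
q^9  k|9↦φ(k): 1:1 3:2 9:6  a_9=9
q^10  k|10↦φ(k): 1:1 2:1 5:4 10:4  a_10=10

6, 9, 10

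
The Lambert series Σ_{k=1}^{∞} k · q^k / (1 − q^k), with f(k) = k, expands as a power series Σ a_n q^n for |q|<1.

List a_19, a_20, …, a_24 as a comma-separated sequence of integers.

20, 42, 32, 36, 24, 60

[q^19] f(1)=1,f(19)=19 ⇒ 20
q^20  k|20↦f(k): 20:20 10:10 5:5 4:4 2:2 1:1  a_20=42
d|21:{21,7,3,1}  Σf=21+7+3+1=32
n=22: 1·22 2·11 11·2 22·1  f→[1+2+11+22]=36
[q^23] f(23)=23,f(1)=1 ⇒ 24
n=24: 1·24 2·12 3·8 4·6 6·4 8·3 12·2 24·1  f→[1+2+3+4+6+8+12+24]=60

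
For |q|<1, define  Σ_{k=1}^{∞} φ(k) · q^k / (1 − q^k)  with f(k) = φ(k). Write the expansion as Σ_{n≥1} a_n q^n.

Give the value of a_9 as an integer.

q^9  k|9↦φ(k): 9:6 3:2 1:1  a_9=9

a_9 = 9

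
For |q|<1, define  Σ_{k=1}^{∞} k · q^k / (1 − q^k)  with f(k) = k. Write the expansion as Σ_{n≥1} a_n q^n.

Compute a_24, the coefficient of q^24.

d|24:{24,12,8,6,4,3,2,1}  Σf=24+12+8+6+4+3+2+1=60

a_24 = 60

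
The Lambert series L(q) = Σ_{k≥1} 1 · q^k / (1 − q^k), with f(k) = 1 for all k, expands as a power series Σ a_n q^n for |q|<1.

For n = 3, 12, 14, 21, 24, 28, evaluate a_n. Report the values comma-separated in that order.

q^3  k|3↦f(k): 3:1 1:1  a_3=2
[q^12] f(1)=1,f(2)=1,f(3)=1,f(4)=1,f(6)=1,f(12)=1 ⇒ 6
d|14:{1,2,7,14}  Σf=1+1+1+1=4
[q^21] f(1)=1,f(3)=1,f(7)=1,f(21)=1 ⇒ 4
d|24:{1,2,3,4,6,8,12,24}  Σf=1+1+1+1+1+1+1+1=8
[q^28] f(28)=1,f(14)=1,f(7)=1,f(4)=1,f(2)=1,f(1)=1 ⇒ 6

2, 6, 4, 4, 8, 6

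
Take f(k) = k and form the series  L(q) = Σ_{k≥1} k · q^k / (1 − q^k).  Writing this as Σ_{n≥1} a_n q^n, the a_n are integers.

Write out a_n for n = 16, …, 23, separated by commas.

[q^16] f(1)=1,f(2)=2,f(4)=4,f(8)=8,f(16)=16 ⇒ 31
d|17:{17,1}  Σf=17+1=18
[q^18] f(18)=18,f(9)=9,f(6)=6,f(3)=3,f(2)=2,f(1)=1 ⇒ 39
d|19:{1,19}  Σf=1+19=20
q^20  k|20↦f(k): 1:1 2:2 4:4 5:5 10:10 20:20  a_20=42
q^21  k|21↦f(k): 1:1 3:3 7:7 21:21  a_21=32
[q^22] f(1)=1,f(2)=2,f(11)=11,f(22)=22 ⇒ 36
d|23:{23,1}  Σf=23+1=24

31, 18, 39, 20, 42, 32, 36, 24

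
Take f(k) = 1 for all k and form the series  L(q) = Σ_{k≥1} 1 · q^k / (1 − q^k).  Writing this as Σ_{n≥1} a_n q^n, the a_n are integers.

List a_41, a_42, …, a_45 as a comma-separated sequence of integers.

2, 8, 2, 6, 6

n=41: 1·41 41·1  f→[1+1]=2
q^42  k|42↦f(k): 1:1 2:1 3:1 6:1 7:1 14:1 21:1 42:1  a_42=8
[q^43] f(43)=1,f(1)=1 ⇒ 2
[q^44] f(44)=1,f(22)=1,f(11)=1,f(4)=1,f(2)=1,f(1)=1 ⇒ 6
n=45: 1·45 3·15 5·9 9·5 15·3 45·1  f→[1+1+1+1+1+1]=6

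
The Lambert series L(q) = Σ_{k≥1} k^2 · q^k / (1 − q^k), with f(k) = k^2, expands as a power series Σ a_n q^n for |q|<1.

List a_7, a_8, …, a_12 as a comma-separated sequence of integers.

50, 85, 91, 130, 122, 210

[q^7] f(7)=49,f(1)=1 ⇒ 50
d|8:{1,2,4,8}  Σf=1+4+16+64=85
n=9: 1·9 3·3 9·1  f→[1+9+81]=91
n=10: 10·1 5·2 2·5 1·10  f→[100+25+4+1]=130
q^11  k|11↦f(k): 11:121 1:1  a_11=122
[q^12] f(1)=1,f(2)=4,f(3)=9,f(4)=16,f(6)=36,f(12)=144 ⇒ 210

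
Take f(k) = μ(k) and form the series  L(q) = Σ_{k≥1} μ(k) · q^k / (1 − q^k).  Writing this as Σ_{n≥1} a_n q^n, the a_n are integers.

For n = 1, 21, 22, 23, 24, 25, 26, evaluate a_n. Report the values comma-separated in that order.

d|1:{1}  Σμ=1=1
d|21:{1,3,7,21}  Σμ=1+(-1)+(-1)+1=0
[q^22] μ(1)=1,μ(2)=-1,μ(11)=-1,μ(22)=1 ⇒ 0
n=23: 23·1 1·23  μ→[(-1)+1]=0
n=24: 24·1 12·2 8·3 6·4 4·6 3·8 2·12 1·24  μ→[0+0+0+1+0+(-1)+(-1)+1]=0
d|25:{25,5,1}  Σμ=0+(-1)+1=0
[q^26] μ(1)=1,μ(2)=-1,μ(13)=-1,μ(26)=1 ⇒ 0

1, 0, 0, 0, 0, 0, 0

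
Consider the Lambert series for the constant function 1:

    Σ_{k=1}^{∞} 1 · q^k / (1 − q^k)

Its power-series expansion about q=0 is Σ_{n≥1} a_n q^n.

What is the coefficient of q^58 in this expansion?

a_58 = 4

q^58  k|58↦f(k): 58:1 29:1 2:1 1:1  a_58=4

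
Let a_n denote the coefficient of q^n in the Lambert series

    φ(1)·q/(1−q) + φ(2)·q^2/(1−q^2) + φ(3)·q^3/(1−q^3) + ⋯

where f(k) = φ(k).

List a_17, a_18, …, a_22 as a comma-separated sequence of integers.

d|17:{17,1}  Σφ=16+1=17
q^18  k|18↦φ(k): 18:6 9:6 6:2 3:2 2:1 1:1  a_18=18
d|19:{1,19}  Σφ=1+18=19
[q^20] φ(20)=8,φ(10)=4,φ(5)=4,φ(4)=2,φ(2)=1,φ(1)=1 ⇒ 20
[q^21] φ(1)=1,φ(3)=2,φ(7)=6,φ(21)=12 ⇒ 21
q^22  k|22↦φ(k): 1:1 2:1 11:10 22:10  a_22=22

17, 18, 19, 20, 21, 22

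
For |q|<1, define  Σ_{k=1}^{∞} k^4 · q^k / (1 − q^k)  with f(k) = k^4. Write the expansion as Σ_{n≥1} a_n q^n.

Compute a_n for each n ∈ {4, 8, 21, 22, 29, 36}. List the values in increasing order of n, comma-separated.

273, 4369, 196964, 248914, 707282, 1813539

n=4: 4·1 2·2 1·4  f→[256+16+1]=273
[q^8] f(1)=1,f(2)=16,f(4)=256,f(8)=4096 ⇒ 4369
[q^21] f(21)=194481,f(7)=2401,f(3)=81,f(1)=1 ⇒ 196964
[q^22] f(22)=234256,f(11)=14641,f(2)=16,f(1)=1 ⇒ 248914
d|29:{29,1}  Σf=707281+1=707282
[q^36] f(1)=1,f(2)=16,f(3)=81,f(4)=256,f(6)=1296,f(9)=6561,f(12)=20736,f(18)=104976,f(36)=1679616 ⇒ 1813539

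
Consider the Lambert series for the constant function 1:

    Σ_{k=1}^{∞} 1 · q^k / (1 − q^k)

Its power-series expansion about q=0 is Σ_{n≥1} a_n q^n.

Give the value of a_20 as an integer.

a_20 = 6

[q^20] f(1)=1,f(2)=1,f(4)=1,f(5)=1,f(10)=1,f(20)=1 ⇒ 6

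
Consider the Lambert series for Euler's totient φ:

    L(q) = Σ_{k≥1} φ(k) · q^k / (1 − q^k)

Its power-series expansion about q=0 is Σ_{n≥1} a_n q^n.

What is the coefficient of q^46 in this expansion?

d|46:{1,2,23,46}  Σφ=1+1+22+22=46

a_46 = 46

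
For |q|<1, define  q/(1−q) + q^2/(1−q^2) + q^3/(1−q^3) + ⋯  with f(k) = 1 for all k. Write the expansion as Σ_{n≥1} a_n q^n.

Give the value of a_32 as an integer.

d|32:{1,2,4,8,16,32}  Σf=1+1+1+1+1+1=6

a_32 = 6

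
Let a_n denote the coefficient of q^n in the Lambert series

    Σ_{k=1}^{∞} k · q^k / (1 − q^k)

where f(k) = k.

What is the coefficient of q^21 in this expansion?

a_21 = 32

d|21:{21,7,3,1}  Σf=21+7+3+1=32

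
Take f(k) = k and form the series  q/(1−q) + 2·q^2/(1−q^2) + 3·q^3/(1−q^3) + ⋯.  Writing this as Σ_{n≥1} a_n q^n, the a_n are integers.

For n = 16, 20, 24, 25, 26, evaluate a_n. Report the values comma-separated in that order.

31, 42, 60, 31, 42

n=16: 16·1 8·2 4·4 2·8 1·16  f→[16+8+4+2+1]=31
n=20: 20·1 10·2 5·4 4·5 2·10 1·20  f→[20+10+5+4+2+1]=42
[q^24] f(24)=24,f(12)=12,f(8)=8,f(6)=6,f(4)=4,f(3)=3,f(2)=2,f(1)=1 ⇒ 60
[q^25] f(25)=25,f(5)=5,f(1)=1 ⇒ 31
n=26: 26·1 13·2 2·13 1·26  f→[26+13+2+1]=42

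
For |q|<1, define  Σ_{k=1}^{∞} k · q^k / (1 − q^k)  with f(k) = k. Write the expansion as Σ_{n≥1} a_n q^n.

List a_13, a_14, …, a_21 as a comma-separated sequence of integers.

[q^13] f(1)=1,f(13)=13 ⇒ 14
n=14: 14·1 7·2 2·7 1·14  f→[14+7+2+1]=24
q^15  k|15↦f(k): 15:15 5:5 3:3 1:1  a_15=24
d|16:{16,8,4,2,1}  Σf=16+8+4+2+1=31
n=17: 17·1 1·17  f→[17+1]=18
[q^18] f(18)=18,f(9)=9,f(6)=6,f(3)=3,f(2)=2,f(1)=1 ⇒ 39
d|19:{19,1}  Σf=19+1=20
[q^20] f(20)=20,f(10)=10,f(5)=5,f(4)=4,f(2)=2,f(1)=1 ⇒ 42
[q^21] f(1)=1,f(3)=3,f(7)=7,f(21)=21 ⇒ 32

14, 24, 24, 31, 18, 39, 20, 42, 32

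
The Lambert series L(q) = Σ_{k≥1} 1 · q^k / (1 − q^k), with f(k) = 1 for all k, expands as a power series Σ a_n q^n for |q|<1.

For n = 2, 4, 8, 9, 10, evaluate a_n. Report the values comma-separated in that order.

2, 3, 4, 3, 4

d|2:{1,2}  Σf=1+1=2
q^4  k|4↦f(k): 1:1 2:1 4:1  a_4=3
n=8: 1·8 2·4 4·2 8·1  f→[1+1+1+1]=4
d|9:{9,3,1}  Σf=1+1+1=3
[q^10] f(10)=1,f(5)=1,f(2)=1,f(1)=1 ⇒ 4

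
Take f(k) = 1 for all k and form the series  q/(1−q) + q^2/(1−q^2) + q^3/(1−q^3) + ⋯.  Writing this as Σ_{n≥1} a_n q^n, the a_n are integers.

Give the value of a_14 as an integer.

d|14:{1,2,7,14}  Σf=1+1+1+1=4

a_14 = 4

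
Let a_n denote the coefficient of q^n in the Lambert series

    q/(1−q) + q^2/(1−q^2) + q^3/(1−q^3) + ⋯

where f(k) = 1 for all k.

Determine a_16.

d|16:{16,8,4,2,1}  Σf=1+1+1+1+1=5

a_16 = 5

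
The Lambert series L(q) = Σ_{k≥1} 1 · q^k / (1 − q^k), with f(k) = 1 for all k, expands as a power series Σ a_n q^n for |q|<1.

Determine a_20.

a_20 = 6

q^20  k|20↦f(k): 20:1 10:1 5:1 4:1 2:1 1:1  a_20=6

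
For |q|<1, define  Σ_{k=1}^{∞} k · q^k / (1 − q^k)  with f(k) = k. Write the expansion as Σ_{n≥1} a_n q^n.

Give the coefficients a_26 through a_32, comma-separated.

42, 40, 56, 30, 72, 32, 63

n=26: 26·1 13·2 2·13 1·26  f→[26+13+2+1]=42
[q^27] f(1)=1,f(3)=3,f(9)=9,f(27)=27 ⇒ 40
[q^28] f(28)=28,f(14)=14,f(7)=7,f(4)=4,f(2)=2,f(1)=1 ⇒ 56
q^29  k|29↦f(k): 29:29 1:1  a_29=30
[q^30] f(30)=30,f(15)=15,f(10)=10,f(6)=6,f(5)=5,f(3)=3,f(2)=2,f(1)=1 ⇒ 72
[q^31] f(1)=1,f(31)=31 ⇒ 32
q^32  k|32↦f(k): 32:32 16:16 8:8 4:4 2:2 1:1  a_32=63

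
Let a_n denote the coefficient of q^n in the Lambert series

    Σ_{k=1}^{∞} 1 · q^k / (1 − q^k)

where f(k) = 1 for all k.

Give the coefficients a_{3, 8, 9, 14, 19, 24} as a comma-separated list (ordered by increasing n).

d|3:{1,3}  Σf=1+1=2
[q^8] f(1)=1,f(2)=1,f(4)=1,f(8)=1 ⇒ 4
d|9:{9,3,1}  Σf=1+1+1=3
n=14: 14·1 7·2 2·7 1·14  f→[1+1+1+1]=4
n=19: 1·19 19·1  f→[1+1]=2
n=24: 24·1 12·2 8·3 6·4 4·6 3·8 2·12 1·24  f→[1+1+1+1+1+1+1+1]=8

2, 4, 3, 4, 2, 8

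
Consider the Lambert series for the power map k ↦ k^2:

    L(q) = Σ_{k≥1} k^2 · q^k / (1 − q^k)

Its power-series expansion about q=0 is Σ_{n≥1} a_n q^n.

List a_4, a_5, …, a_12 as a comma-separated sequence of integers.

d|4:{1,2,4}  Σf=1+4+16=21
[q^5] f(5)=25,f(1)=1 ⇒ 26
[q^6] f(6)=36,f(3)=9,f(2)=4,f(1)=1 ⇒ 50
n=7: 7·1 1·7  f→[49+1]=50
q^8  k|8↦f(k): 1:1 2:4 4:16 8:64  a_8=85
d|9:{9,3,1}  Σf=81+9+1=91
n=10: 10·1 5·2 2·5 1·10  f→[100+25+4+1]=130
d|11:{1,11}  Σf=1+121=122
n=12: 12·1 6·2 4·3 3·4 2·6 1·12  f→[144+36+16+9+4+1]=210

21, 26, 50, 50, 85, 91, 130, 122, 210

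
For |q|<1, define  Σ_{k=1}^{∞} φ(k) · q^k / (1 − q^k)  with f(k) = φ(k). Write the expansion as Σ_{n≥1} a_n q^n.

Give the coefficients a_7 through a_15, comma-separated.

[q^7] φ(1)=1,φ(7)=6 ⇒ 7
d|8:{1,2,4,8}  Σφ=1+1+2+4=8
[q^9] φ(1)=1,φ(3)=2,φ(9)=6 ⇒ 9
n=10: 1·10 2·5 5·2 10·1  φ→[1+1+4+4]=10
d|11:{1,11}  Σφ=1+10=11
[q^12] φ(12)=4,φ(6)=2,φ(4)=2,φ(3)=2,φ(2)=1,φ(1)=1 ⇒ 12
[q^13] φ(1)=1,φ(13)=12 ⇒ 13
q^14  k|14↦φ(k): 14:6 7:6 2:1 1:1  a_14=14
d|15:{15,5,3,1}  Σφ=8+4+2+1=15

7, 8, 9, 10, 11, 12, 13, 14, 15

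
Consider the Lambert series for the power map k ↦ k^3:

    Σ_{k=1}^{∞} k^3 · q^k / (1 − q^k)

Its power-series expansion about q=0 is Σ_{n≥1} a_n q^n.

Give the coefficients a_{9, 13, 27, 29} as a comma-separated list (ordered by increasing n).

757, 2198, 20440, 24390

q^9  k|9↦f(k): 1:1 3:27 9:729  a_9=757
q^13  k|13↦f(k): 13:2197 1:1  a_13=2198
d|27:{27,9,3,1}  Σf=19683+729+27+1=20440
q^29  k|29↦f(k): 29:24389 1:1  a_29=24390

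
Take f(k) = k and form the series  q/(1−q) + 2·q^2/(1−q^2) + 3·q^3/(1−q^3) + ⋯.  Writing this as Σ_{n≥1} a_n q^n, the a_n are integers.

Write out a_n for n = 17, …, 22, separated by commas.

18, 39, 20, 42, 32, 36

n=17: 1·17 17·1  f→[1+17]=18
n=18: 1·18 2·9 3·6 6·3 9·2 18·1  f→[1+2+3+6+9+18]=39
d|19:{1,19}  Σf=1+19=20
[q^20] f(20)=20,f(10)=10,f(5)=5,f(4)=4,f(2)=2,f(1)=1 ⇒ 42
n=21: 21·1 7·3 3·7 1·21  f→[21+7+3+1]=32
q^22  k|22↦f(k): 1:1 2:2 11:11 22:22  a_22=36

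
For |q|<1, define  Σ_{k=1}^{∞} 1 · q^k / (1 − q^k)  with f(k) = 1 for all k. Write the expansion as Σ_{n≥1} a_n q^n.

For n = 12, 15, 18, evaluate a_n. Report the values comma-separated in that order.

d|12:{1,2,3,4,6,12}  Σf=1+1+1+1+1+1=6
q^15  k|15↦f(k): 1:1 3:1 5:1 15:1  a_15=4
n=18: 1·18 2·9 3·6 6·3 9·2 18·1  f→[1+1+1+1+1+1]=6

6, 4, 6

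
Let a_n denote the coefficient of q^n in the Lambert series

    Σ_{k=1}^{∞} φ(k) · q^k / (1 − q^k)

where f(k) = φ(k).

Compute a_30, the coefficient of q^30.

d|30:{30,15,10,6,5,3,2,1}  Σφ=8+8+4+2+4+2+1+1=30

a_30 = 30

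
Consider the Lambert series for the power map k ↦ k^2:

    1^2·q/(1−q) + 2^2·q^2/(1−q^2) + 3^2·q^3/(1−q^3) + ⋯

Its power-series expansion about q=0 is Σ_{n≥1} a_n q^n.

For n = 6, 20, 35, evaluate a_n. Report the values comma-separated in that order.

50, 546, 1300

[q^6] f(1)=1,f(2)=4,f(3)=9,f(6)=36 ⇒ 50
d|20:{1,2,4,5,10,20}  Σf=1+4+16+25+100+400=546
q^35  k|35↦f(k): 1:1 5:25 7:49 35:1225  a_35=1300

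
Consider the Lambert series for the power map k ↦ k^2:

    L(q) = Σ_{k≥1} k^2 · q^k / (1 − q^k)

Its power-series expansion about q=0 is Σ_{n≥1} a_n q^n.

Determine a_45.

a_45 = 2366

d|45:{45,15,9,5,3,1}  Σf=2025+225+81+25+9+1=2366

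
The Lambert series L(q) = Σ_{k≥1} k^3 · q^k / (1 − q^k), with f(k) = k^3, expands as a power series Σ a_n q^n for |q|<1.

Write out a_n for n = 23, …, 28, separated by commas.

n=23: 23·1 1·23  f→[12167+1]=12168
[q^24] f(1)=1,f(2)=8,f(3)=27,f(4)=64,f(6)=216,f(8)=512,f(12)=1728,f(24)=13824 ⇒ 16380
[q^25] f(25)=15625,f(5)=125,f(1)=1 ⇒ 15751
[q^26] f(1)=1,f(2)=8,f(13)=2197,f(26)=17576 ⇒ 19782
q^27  k|27↦f(k): 1:1 3:27 9:729 27:19683  a_27=20440
n=28: 28·1 14·2 7·4 4·7 2·14 1·28  f→[21952+2744+343+64+8+1]=25112

12168, 16380, 15751, 19782, 20440, 25112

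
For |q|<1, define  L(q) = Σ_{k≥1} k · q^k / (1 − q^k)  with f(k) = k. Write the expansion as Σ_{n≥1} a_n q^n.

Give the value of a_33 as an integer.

a_33 = 48

d|33:{1,3,11,33}  Σf=1+3+11+33=48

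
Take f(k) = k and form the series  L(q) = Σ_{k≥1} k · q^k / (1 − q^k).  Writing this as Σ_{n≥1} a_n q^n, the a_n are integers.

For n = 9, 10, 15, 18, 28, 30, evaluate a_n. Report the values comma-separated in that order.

[q^9] f(1)=1,f(3)=3,f(9)=9 ⇒ 13
[q^10] f(10)=10,f(5)=5,f(2)=2,f(1)=1 ⇒ 18
[q^15] f(1)=1,f(3)=3,f(5)=5,f(15)=15 ⇒ 24
n=18: 18·1 9·2 6·3 3·6 2·9 1·18  f→[18+9+6+3+2+1]=39
n=28: 28·1 14·2 7·4 4·7 2·14 1·28  f→[28+14+7+4+2+1]=56
n=30: 30·1 15·2 10·3 6·5 5·6 3·10 2·15 1·30  f→[30+15+10+6+5+3+2+1]=72

13, 18, 24, 39, 56, 72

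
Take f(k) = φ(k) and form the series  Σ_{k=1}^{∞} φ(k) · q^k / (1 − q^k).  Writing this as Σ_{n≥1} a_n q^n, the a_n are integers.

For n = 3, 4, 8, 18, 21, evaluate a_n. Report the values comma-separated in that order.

[q^3] φ(3)=2,φ(1)=1 ⇒ 3
n=4: 1·4 2·2 4·1  φ→[1+1+2]=4
d|8:{1,2,4,8}  Σφ=1+1+2+4=8
q^18  k|18↦φ(k): 1:1 2:1 3:2 6:2 9:6 18:6  a_18=18
q^21  k|21↦φ(k): 21:12 7:6 3:2 1:1  a_21=21

3, 4, 8, 18, 21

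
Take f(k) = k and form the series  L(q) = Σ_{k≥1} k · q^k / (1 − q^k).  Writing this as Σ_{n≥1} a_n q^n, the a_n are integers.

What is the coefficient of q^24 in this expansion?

a_24 = 60

q^24  k|24↦f(k): 24:24 12:12 8:8 6:6 4:4 3:3 2:2 1:1  a_24=60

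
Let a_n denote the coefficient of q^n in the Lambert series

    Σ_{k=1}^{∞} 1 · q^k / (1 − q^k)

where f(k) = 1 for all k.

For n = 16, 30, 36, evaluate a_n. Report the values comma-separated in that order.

5, 8, 9

[q^16] f(16)=1,f(8)=1,f(4)=1,f(2)=1,f(1)=1 ⇒ 5
[q^30] f(30)=1,f(15)=1,f(10)=1,f(6)=1,f(5)=1,f(3)=1,f(2)=1,f(1)=1 ⇒ 8
n=36: 36·1 18·2 12·3 9·4 6·6 4·9 3·12 2·18 1·36  f→[1+1+1+1+1+1+1+1+1]=9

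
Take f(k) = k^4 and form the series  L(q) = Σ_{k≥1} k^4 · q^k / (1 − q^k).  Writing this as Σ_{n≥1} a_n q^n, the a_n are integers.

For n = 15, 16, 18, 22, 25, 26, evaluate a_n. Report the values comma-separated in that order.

[q^15] f(1)=1,f(3)=81,f(5)=625,f(15)=50625 ⇒ 51332
n=16: 1·16 2·8 4·4 8·2 16·1  f→[1+16+256+4096+65536]=69905
n=18: 1·18 2·9 3·6 6·3 9·2 18·1  f→[1+16+81+1296+6561+104976]=112931
n=22: 22·1 11·2 2·11 1·22  f→[234256+14641+16+1]=248914
n=25: 1·25 5·5 25·1  f→[1+625+390625]=391251
q^26  k|26↦f(k): 1:1 2:16 13:28561 26:456976  a_26=485554

51332, 69905, 112931, 248914, 391251, 485554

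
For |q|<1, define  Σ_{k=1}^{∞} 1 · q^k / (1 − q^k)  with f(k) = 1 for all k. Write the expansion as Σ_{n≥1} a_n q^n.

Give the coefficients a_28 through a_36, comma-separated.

6, 2, 8, 2, 6, 4, 4, 4, 9

d|28:{28,14,7,4,2,1}  Σf=1+1+1+1+1+1=6
d|29:{29,1}  Σf=1+1=2
n=30: 1·30 2·15 3·10 5·6 6·5 10·3 15·2 30·1  f→[1+1+1+1+1+1+1+1]=8
[q^31] f(1)=1,f(31)=1 ⇒ 2
[q^32] f(1)=1,f(2)=1,f(4)=1,f(8)=1,f(16)=1,f(32)=1 ⇒ 6
[q^33] f(1)=1,f(3)=1,f(11)=1,f(33)=1 ⇒ 4
q^34  k|34↦f(k): 34:1 17:1 2:1 1:1  a_34=4
[q^35] f(35)=1,f(7)=1,f(5)=1,f(1)=1 ⇒ 4
d|36:{1,2,3,4,6,9,12,18,36}  Σf=1+1+1+1+1+1+1+1+1=9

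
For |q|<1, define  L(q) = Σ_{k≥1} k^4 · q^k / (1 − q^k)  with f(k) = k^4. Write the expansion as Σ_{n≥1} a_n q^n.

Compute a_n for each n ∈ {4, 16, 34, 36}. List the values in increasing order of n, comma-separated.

d|4:{4,2,1}  Σf=256+16+1=273
[q^16] f(16)=65536,f(8)=4096,f(4)=256,f(2)=16,f(1)=1 ⇒ 69905
d|34:{34,17,2,1}  Σf=1336336+83521+16+1=1419874
q^36  k|36↦f(k): 36:1679616 18:104976 12:20736 9:6561 6:1296 4:256 3:81 2:16 1:1  a_36=1813539

273, 69905, 1419874, 1813539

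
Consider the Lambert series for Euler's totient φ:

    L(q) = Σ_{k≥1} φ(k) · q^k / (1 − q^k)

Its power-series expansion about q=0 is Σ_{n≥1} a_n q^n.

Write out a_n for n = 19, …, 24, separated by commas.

d|19:{1,19}  Σφ=1+18=19
[q^20] φ(20)=8,φ(10)=4,φ(5)=4,φ(4)=2,φ(2)=1,φ(1)=1 ⇒ 20
q^21  k|21↦φ(k): 1:1 3:2 7:6 21:12  a_21=21
d|22:{22,11,2,1}  Σφ=10+10+1+1=22
d|23:{1,23}  Σφ=1+22=23
[q^24] φ(24)=8,φ(12)=4,φ(8)=4,φ(6)=2,φ(4)=2,φ(3)=2,φ(2)=1,φ(1)=1 ⇒ 24

19, 20, 21, 22, 23, 24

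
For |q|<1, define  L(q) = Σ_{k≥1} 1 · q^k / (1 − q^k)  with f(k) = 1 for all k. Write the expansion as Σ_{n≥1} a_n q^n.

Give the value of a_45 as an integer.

a_45 = 6

n=45: 1·45 3·15 5·9 9·5 15·3 45·1  f→[1+1+1+1+1+1]=6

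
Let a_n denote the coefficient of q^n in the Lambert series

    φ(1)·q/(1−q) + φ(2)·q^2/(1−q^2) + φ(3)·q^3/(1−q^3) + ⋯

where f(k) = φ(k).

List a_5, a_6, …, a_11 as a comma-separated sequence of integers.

q^5  k|5↦φ(k): 5:4 1:1  a_5=5
[q^6] φ(6)=2,φ(3)=2,φ(2)=1,φ(1)=1 ⇒ 6
[q^7] φ(7)=6,φ(1)=1 ⇒ 7
d|8:{1,2,4,8}  Σφ=1+1+2+4=8
n=9: 1·9 3·3 9·1  φ→[1+2+6]=9
q^10  k|10↦φ(k): 1:1 2:1 5:4 10:4  a_10=10
[q^11] φ(1)=1,φ(11)=10 ⇒ 11

5, 6, 7, 8, 9, 10, 11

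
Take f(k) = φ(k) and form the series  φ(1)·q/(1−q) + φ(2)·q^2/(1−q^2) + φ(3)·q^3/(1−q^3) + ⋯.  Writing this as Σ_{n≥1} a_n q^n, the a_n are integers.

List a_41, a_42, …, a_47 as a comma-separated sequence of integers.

q^41  k|41↦φ(k): 1:1 41:40  a_41=41
[q^42] φ(42)=12,φ(21)=12,φ(14)=6,φ(7)=6,φ(6)=2,φ(3)=2,φ(2)=1,φ(1)=1 ⇒ 42
n=43: 1·43 43·1  φ→[1+42]=43
d|44:{44,22,11,4,2,1}  Σφ=20+10+10+2+1+1=44
[q^45] φ(45)=24,φ(15)=8,φ(9)=6,φ(5)=4,φ(3)=2,φ(1)=1 ⇒ 45
[q^46] φ(1)=1,φ(2)=1,φ(23)=22,φ(46)=22 ⇒ 46
q^47  k|47↦φ(k): 1:1 47:46  a_47=47

41, 42, 43, 44, 45, 46, 47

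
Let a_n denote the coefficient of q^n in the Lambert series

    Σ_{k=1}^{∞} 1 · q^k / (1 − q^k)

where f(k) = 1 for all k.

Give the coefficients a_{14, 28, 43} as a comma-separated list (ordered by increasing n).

4, 6, 2

[q^14] f(14)=1,f(7)=1,f(2)=1,f(1)=1 ⇒ 4
n=28: 28·1 14·2 7·4 4·7 2·14 1·28  f→[1+1+1+1+1+1]=6
[q^43] f(43)=1,f(1)=1 ⇒ 2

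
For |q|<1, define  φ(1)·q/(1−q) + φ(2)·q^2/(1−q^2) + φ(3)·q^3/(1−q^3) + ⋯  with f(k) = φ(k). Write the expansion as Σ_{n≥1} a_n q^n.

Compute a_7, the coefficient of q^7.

d|7:{1,7}  Σφ=1+6=7

a_7 = 7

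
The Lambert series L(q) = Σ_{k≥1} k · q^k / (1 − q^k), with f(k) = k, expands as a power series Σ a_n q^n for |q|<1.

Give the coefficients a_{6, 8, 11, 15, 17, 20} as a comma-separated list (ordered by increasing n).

[q^6] f(6)=6,f(3)=3,f(2)=2,f(1)=1 ⇒ 12
[q^8] f(1)=1,f(2)=2,f(4)=4,f(8)=8 ⇒ 15
d|11:{11,1}  Σf=11+1=12
n=15: 1·15 3·5 5·3 15·1  f→[1+3+5+15]=24
d|17:{17,1}  Σf=17+1=18
n=20: 1·20 2·10 4·5 5·4 10·2 20·1  f→[1+2+4+5+10+20]=42

12, 15, 12, 24, 18, 42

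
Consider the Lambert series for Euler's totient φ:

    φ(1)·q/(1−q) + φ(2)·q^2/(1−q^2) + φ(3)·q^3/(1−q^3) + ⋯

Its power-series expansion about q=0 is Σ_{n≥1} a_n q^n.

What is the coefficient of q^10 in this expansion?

n=10: 1·10 2·5 5·2 10·1  φ→[1+1+4+4]=10

a_10 = 10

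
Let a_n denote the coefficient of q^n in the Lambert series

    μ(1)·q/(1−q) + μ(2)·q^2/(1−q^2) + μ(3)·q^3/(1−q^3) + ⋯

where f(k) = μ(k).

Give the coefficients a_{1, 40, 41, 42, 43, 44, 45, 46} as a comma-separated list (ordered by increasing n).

d|1:{1}  Σμ=1=1
q^40  k|40↦μ(k): 1:1 2:-1 4:0 5:-1 8:0 10:1 20:0 40:0  a_40=0
q^41  k|41↦μ(k): 41:-1 1:1  a_41=0
n=42: 1·42 2·21 3·14 6·7 7·6 14·3 21·2 42·1  μ→[1+(-1)+(-1)+1+(-1)+1+1+(-1)]=0
d|43:{1,43}  Σμ=1+(-1)=0
d|44:{44,22,11,4,2,1}  Σμ=0+1+(-1)+0+(-1)+1=0
n=45: 45·1 15·3 9·5 5·9 3·15 1·45  μ→[0+1+0+(-1)+(-1)+1]=0
q^46  k|46↦μ(k): 1:1 2:-1 23:-1 46:1  a_46=0

1, 0, 0, 0, 0, 0, 0, 0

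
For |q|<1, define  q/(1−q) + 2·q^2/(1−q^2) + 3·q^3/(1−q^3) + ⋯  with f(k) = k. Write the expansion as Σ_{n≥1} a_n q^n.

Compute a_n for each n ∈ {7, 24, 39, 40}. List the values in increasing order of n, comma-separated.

8, 60, 56, 90

[q^7] f(7)=7,f(1)=1 ⇒ 8
[q^24] f(24)=24,f(12)=12,f(8)=8,f(6)=6,f(4)=4,f(3)=3,f(2)=2,f(1)=1 ⇒ 60
q^39  k|39↦f(k): 39:39 13:13 3:3 1:1  a_39=56
q^40  k|40↦f(k): 40:40 20:20 10:10 8:8 5:5 4:4 2:2 1:1  a_40=90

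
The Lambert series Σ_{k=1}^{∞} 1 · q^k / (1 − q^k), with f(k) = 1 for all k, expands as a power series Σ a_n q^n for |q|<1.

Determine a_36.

d|36:{1,2,3,4,6,9,12,18,36}  Σf=1+1+1+1+1+1+1+1+1=9

a_36 = 9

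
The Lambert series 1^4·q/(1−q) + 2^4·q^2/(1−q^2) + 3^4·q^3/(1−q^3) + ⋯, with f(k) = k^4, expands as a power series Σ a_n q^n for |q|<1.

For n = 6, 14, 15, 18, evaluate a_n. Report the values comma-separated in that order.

q^6  k|6↦f(k): 1:1 2:16 3:81 6:1296  a_6=1394
d|14:{1,2,7,14}  Σf=1+16+2401+38416=40834
[q^15] f(1)=1,f(3)=81,f(5)=625,f(15)=50625 ⇒ 51332
n=18: 1·18 2·9 3·6 6·3 9·2 18·1  f→[1+16+81+1296+6561+104976]=112931

1394, 40834, 51332, 112931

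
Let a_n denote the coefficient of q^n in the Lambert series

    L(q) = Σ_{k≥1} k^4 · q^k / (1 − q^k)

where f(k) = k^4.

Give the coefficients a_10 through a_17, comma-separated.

d|10:{10,5,2,1}  Σf=10000+625+16+1=10642
q^11  k|11↦f(k): 1:1 11:14641  a_11=14642
q^12  k|12↦f(k): 1:1 2:16 3:81 4:256 6:1296 12:20736  a_12=22386
d|13:{13,1}  Σf=28561+1=28562
d|14:{1,2,7,14}  Σf=1+16+2401+38416=40834
q^15  k|15↦f(k): 1:1 3:81 5:625 15:50625  a_15=51332
[q^16] f(16)=65536,f(8)=4096,f(4)=256,f(2)=16,f(1)=1 ⇒ 69905
d|17:{17,1}  Σf=83521+1=83522

10642, 14642, 22386, 28562, 40834, 51332, 69905, 83522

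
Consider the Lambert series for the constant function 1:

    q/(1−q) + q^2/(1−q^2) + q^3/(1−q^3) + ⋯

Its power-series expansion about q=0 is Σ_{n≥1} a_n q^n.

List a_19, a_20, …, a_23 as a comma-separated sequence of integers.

2, 6, 4, 4, 2

[q^19] f(1)=1,f(19)=1 ⇒ 2
n=20: 20·1 10·2 5·4 4·5 2·10 1·20  f→[1+1+1+1+1+1]=6
n=21: 1·21 3·7 7·3 21·1  f→[1+1+1+1]=4
q^22  k|22↦f(k): 1:1 2:1 11:1 22:1  a_22=4
d|23:{23,1}  Σf=1+1=2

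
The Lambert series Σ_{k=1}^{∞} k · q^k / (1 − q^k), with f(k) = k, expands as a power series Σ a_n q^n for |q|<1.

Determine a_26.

q^26  k|26↦f(k): 1:1 2:2 13:13 26:26  a_26=42

a_26 = 42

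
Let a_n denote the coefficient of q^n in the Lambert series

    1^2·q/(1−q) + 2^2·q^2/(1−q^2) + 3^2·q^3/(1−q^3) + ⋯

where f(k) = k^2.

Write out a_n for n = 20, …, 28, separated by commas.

q^20  k|20↦f(k): 1:1 2:4 4:16 5:25 10:100 20:400  a_20=546
n=21: 1·21 3·7 7·3 21·1  f→[1+9+49+441]=500
d|22:{22,11,2,1}  Σf=484+121+4+1=610
d|23:{1,23}  Σf=1+529=530
n=24: 24·1 12·2 8·3 6·4 4·6 3·8 2·12 1·24  f→[576+144+64+36+16+9+4+1]=850
q^25  k|25↦f(k): 25:625 5:25 1:1  a_25=651
n=26: 1·26 2·13 13·2 26·1  f→[1+4+169+676]=850
d|27:{1,3,9,27}  Σf=1+9+81+729=820
q^28  k|28↦f(k): 28:784 14:196 7:49 4:16 2:4 1:1  a_28=1050

546, 500, 610, 530, 850, 651, 850, 820, 1050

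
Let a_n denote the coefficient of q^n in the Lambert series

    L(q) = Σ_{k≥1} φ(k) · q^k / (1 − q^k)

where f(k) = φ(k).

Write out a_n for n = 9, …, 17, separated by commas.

q^9  k|9↦φ(k): 1:1 3:2 9:6  a_9=9
n=10: 10·1 5·2 2·5 1·10  φ→[4+4+1+1]=10
d|11:{1,11}  Σφ=1+10=11
[q^12] φ(1)=1,φ(2)=1,φ(3)=2,φ(4)=2,φ(6)=2,φ(12)=4 ⇒ 12
[q^13] φ(1)=1,φ(13)=12 ⇒ 13
q^14  k|14↦φ(k): 14:6 7:6 2:1 1:1  a_14=14
d|15:{15,5,3,1}  Σφ=8+4+2+1=15
d|16:{16,8,4,2,1}  Σφ=8+4+2+1+1=16
q^17  k|17↦φ(k): 17:16 1:1  a_17=17

9, 10, 11, 12, 13, 14, 15, 16, 17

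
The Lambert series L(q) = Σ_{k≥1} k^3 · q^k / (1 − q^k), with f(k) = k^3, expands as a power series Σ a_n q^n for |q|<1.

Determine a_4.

n=4: 4·1 2·2 1·4  f→[64+8+1]=73

a_4 = 73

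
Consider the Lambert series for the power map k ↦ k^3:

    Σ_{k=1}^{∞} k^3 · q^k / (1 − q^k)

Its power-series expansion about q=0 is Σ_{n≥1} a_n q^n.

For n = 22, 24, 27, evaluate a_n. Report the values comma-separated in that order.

d|22:{1,2,11,22}  Σf=1+8+1331+10648=11988
d|24:{1,2,3,4,6,8,12,24}  Σf=1+8+27+64+216+512+1728+13824=16380
d|27:{1,3,9,27}  Σf=1+27+729+19683=20440

11988, 16380, 20440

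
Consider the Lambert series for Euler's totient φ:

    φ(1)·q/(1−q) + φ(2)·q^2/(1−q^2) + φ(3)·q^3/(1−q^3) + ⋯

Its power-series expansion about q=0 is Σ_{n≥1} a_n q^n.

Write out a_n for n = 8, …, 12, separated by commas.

[q^8] φ(8)=4,φ(4)=2,φ(2)=1,φ(1)=1 ⇒ 8
[q^9] φ(1)=1,φ(3)=2,φ(9)=6 ⇒ 9
[q^10] φ(10)=4,φ(5)=4,φ(2)=1,φ(1)=1 ⇒ 10
q^11  k|11↦φ(k): 11:10 1:1  a_11=11
q^12  k|12↦φ(k): 12:4 6:2 4:2 3:2 2:1 1:1  a_12=12

8, 9, 10, 11, 12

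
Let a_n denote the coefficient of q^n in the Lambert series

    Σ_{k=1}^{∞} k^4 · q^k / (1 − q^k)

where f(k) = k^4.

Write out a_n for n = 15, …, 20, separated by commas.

51332, 69905, 83522, 112931, 130322, 170898

n=15: 1·15 3·5 5·3 15·1  f→[1+81+625+50625]=51332
n=16: 16·1 8·2 4·4 2·8 1·16  f→[65536+4096+256+16+1]=69905
[q^17] f(1)=1,f(17)=83521 ⇒ 83522
d|18:{18,9,6,3,2,1}  Σf=104976+6561+1296+81+16+1=112931
q^19  k|19↦f(k): 19:130321 1:1  a_19=130322
n=20: 1·20 2·10 4·5 5·4 10·2 20·1  f→[1+16+256+625+10000+160000]=170898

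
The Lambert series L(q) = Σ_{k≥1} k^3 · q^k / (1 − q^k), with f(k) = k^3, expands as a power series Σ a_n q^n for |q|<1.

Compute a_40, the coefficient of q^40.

a_40 = 73710

q^40  k|40↦f(k): 40:64000 20:8000 10:1000 8:512 5:125 4:64 2:8 1:1  a_40=73710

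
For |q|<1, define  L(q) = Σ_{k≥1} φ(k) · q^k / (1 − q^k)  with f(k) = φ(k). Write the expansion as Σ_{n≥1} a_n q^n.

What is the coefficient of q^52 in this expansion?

[q^52] φ(1)=1,φ(2)=1,φ(4)=2,φ(13)=12,φ(26)=12,φ(52)=24 ⇒ 52

a_52 = 52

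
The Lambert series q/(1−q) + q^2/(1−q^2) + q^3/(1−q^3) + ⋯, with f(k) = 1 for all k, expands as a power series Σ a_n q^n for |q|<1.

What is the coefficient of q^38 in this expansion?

n=38: 1·38 2·19 19·2 38·1  f→[1+1+1+1]=4

a_38 = 4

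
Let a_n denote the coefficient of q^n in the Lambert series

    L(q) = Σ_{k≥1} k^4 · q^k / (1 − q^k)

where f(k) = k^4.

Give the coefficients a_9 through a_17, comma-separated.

6643, 10642, 14642, 22386, 28562, 40834, 51332, 69905, 83522

n=9: 9·1 3·3 1·9  f→[6561+81+1]=6643
d|10:{1,2,5,10}  Σf=1+16+625+10000=10642
[q^11] f(11)=14641,f(1)=1 ⇒ 14642
d|12:{12,6,4,3,2,1}  Σf=20736+1296+256+81+16+1=22386
d|13:{1,13}  Σf=1+28561=28562
n=14: 1·14 2·7 7·2 14·1  f→[1+16+2401+38416]=40834
[q^15] f(15)=50625,f(5)=625,f(3)=81,f(1)=1 ⇒ 51332
n=16: 16·1 8·2 4·4 2·8 1·16  f→[65536+4096+256+16+1]=69905
[q^17] f(1)=1,f(17)=83521 ⇒ 83522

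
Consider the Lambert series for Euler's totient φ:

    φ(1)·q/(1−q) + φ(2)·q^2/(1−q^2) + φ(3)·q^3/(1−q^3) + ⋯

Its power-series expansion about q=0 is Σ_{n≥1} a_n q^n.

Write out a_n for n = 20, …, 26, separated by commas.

d|20:{20,10,5,4,2,1}  Σφ=8+4+4+2+1+1=20
q^21  k|21↦φ(k): 1:1 3:2 7:6 21:12  a_21=21
n=22: 22·1 11·2 2·11 1·22  φ→[10+10+1+1]=22
n=23: 1·23 23·1  φ→[1+22]=23
q^24  k|24↦φ(k): 1:1 2:1 3:2 4:2 6:2 8:4 12:4 24:8  a_24=24
q^25  k|25↦φ(k): 25:20 5:4 1:1  a_25=25
n=26: 1·26 2·13 13·2 26·1  φ→[1+1+12+12]=26

20, 21, 22, 23, 24, 25, 26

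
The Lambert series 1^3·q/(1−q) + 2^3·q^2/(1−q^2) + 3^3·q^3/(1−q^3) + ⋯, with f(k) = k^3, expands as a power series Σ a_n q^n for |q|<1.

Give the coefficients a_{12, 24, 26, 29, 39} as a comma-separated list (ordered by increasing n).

n=12: 1·12 2·6 3·4 4·3 6·2 12·1  f→[1+8+27+64+216+1728]=2044
n=24: 1·24 2·12 3·8 4·6 6·4 8·3 12·2 24·1  f→[1+8+27+64+216+512+1728+13824]=16380
n=26: 26·1 13·2 2·13 1·26  f→[17576+2197+8+1]=19782
[q^29] f(1)=1,f(29)=24389 ⇒ 24390
[q^39] f(1)=1,f(3)=27,f(13)=2197,f(39)=59319 ⇒ 61544

2044, 16380, 19782, 24390, 61544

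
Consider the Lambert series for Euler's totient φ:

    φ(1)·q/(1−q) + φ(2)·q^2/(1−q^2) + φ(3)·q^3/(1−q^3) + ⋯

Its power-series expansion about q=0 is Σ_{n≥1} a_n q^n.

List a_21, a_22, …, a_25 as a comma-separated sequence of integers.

q^21  k|21↦φ(k): 1:1 3:2 7:6 21:12  a_21=21
q^22  k|22↦φ(k): 1:1 2:1 11:10 22:10  a_22=22
n=23: 23·1 1·23  φ→[22+1]=23
n=24: 24·1 12·2 8·3 6·4 4·6 3·8 2·12 1·24  φ→[8+4+4+2+2+2+1+1]=24
q^25  k|25↦φ(k): 25:20 5:4 1:1  a_25=25

21, 22, 23, 24, 25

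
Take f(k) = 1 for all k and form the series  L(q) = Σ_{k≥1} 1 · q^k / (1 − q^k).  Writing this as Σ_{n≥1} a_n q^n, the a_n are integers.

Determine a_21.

q^21  k|21↦f(k): 21:1 7:1 3:1 1:1  a_21=4

a_21 = 4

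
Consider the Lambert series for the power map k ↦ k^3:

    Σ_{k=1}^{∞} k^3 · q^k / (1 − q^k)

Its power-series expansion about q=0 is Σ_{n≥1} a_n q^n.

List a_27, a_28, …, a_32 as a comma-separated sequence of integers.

20440, 25112, 24390, 31752, 29792, 37449

[q^27] f(1)=1,f(3)=27,f(9)=729,f(27)=19683 ⇒ 20440
[q^28] f(28)=21952,f(14)=2744,f(7)=343,f(4)=64,f(2)=8,f(1)=1 ⇒ 25112
[q^29] f(29)=24389,f(1)=1 ⇒ 24390
[q^30] f(1)=1,f(2)=8,f(3)=27,f(5)=125,f(6)=216,f(10)=1000,f(15)=3375,f(30)=27000 ⇒ 31752
q^31  k|31↦f(k): 1:1 31:29791  a_31=29792
q^32  k|32↦f(k): 32:32768 16:4096 8:512 4:64 2:8 1:1  a_32=37449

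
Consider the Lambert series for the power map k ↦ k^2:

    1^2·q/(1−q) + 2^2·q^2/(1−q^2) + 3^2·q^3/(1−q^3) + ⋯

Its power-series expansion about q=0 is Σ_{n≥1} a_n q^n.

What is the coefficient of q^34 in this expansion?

a_34 = 1450

q^34  k|34↦f(k): 1:1 2:4 17:289 34:1156  a_34=1450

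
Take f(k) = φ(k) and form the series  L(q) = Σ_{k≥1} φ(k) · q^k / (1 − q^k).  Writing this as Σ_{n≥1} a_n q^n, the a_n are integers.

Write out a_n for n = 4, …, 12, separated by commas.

n=4: 1·4 2·2 4·1  φ→[1+1+2]=4
d|5:{5,1}  Σφ=4+1=5
d|6:{6,3,2,1}  Σφ=2+2+1+1=6
d|7:{1,7}  Σφ=1+6=7
q^8  k|8↦φ(k): 1:1 2:1 4:2 8:4  a_8=8
d|9:{9,3,1}  Σφ=6+2+1=9
[q^10] φ(1)=1,φ(2)=1,φ(5)=4,φ(10)=4 ⇒ 10
[q^11] φ(1)=1,φ(11)=10 ⇒ 11
n=12: 1·12 2·6 3·4 4·3 6·2 12·1  φ→[1+1+2+2+2+4]=12

4, 5, 6, 7, 8, 9, 10, 11, 12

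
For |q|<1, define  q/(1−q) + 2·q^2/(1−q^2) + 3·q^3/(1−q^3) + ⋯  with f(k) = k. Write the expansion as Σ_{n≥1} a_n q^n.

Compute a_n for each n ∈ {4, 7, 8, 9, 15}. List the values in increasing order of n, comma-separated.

7, 8, 15, 13, 24

d|4:{4,2,1}  Σf=4+2+1=7
n=7: 1·7 7·1  f→[1+7]=8
n=8: 8·1 4·2 2·4 1·8  f→[8+4+2+1]=15
d|9:{9,3,1}  Σf=9+3+1=13
n=15: 1·15 3·5 5·3 15·1  f→[1+3+5+15]=24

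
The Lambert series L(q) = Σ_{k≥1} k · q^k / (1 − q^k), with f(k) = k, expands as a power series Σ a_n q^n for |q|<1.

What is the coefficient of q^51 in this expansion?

d|51:{51,17,3,1}  Σf=51+17+3+1=72

a_51 = 72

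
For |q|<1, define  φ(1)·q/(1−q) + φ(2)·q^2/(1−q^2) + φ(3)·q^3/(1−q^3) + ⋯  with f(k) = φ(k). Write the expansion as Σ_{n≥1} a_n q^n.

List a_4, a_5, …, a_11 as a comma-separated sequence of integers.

d|4:{1,2,4}  Σφ=1+1+2=4
d|5:{1,5}  Σφ=1+4=5
q^6  k|6↦φ(k): 6:2 3:2 2:1 1:1  a_6=6
d|7:{1,7}  Σφ=1+6=7
q^8  k|8↦φ(k): 1:1 2:1 4:2 8:4  a_8=8
n=9: 9·1 3·3 1·9  φ→[6+2+1]=9
q^10  k|10↦φ(k): 10:4 5:4 2:1 1:1  a_10=10
n=11: 1·11 11·1  φ→[1+10]=11

4, 5, 6, 7, 8, 9, 10, 11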